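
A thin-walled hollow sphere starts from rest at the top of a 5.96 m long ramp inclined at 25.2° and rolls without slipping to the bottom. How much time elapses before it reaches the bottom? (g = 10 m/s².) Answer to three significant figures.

t ≈ 2.16 s

For this body I = (2/3)MR², i.e. k = I/(MR²) = 2/3.
Newton's second law down the slope: Mg sinθ − f = Ma. The torque equation fR = Iα (with α = a/R) gives f = kMa.
Hence a = g sinθ/(1+k) = 10×sin25.2°/1.667 = 2.555 m/s².
With constant a from rest, t = √(2L/a) = √(2·5.96/2.555) ≈ 2.16 s.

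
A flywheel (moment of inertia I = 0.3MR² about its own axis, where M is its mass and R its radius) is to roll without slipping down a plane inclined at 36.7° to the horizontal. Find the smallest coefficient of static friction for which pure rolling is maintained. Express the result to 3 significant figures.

Here I = 0.3MR², so the shape factor k = I/(MR²) = 0.3.
Newton's second law down the slope: Mg sinθ − f = Ma. The torque equation fR = Iα (with α = a/R) gives f = kMa.
These give a = g sinθ/(1+k) and the required friction f = kMg sinθ/(1+k).
The normal force is N = Mg cosθ, so μ_min = f/N = k tanθ/(1+k).
μ_min = 0.3 × tan36.7° / 1.3 ≈ 0.172.

μ_min ≈ 0.172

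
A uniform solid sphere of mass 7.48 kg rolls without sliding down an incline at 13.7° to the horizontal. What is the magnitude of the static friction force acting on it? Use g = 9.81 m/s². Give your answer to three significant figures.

Here I = (2/5)MR², so the shape factor k = I/(MR²) = 0.4.
Along the incline Mg sinθ − f = Ma, and torque about the center fR = Iα = kMR²(a/R) gives f = kMa.
Combining, a = g sinθ/(1+k) and f = kMa = kMg sinθ/(1+k).
f = 0.4 × 7.48 × 9.81 × sin13.7° / 1.4 ≈ 4.97 N.

f ≈ 4.97 N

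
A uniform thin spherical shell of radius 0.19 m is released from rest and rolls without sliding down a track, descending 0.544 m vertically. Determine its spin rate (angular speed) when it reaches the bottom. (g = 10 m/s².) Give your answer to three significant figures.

For this body I = (2/3)MR², i.e. k = I/(MR²) = 2/3.
The rolling condition ω = v/R makes the rotational term ½I(v/R)² = ½kMv², so KE_total = ½(1+k)Mv² = (5/6)Mv².
Energy conservation Mgh = ½(1+k)Mv² gives v = √(2gh/(1+k)) = √(2 × 10 × 0.544 / 1.667) = 2.555 m/s.
The angular speed follows from ω = v/R = 2.555/0.19 ≈ 13.4 rad/s.

ω ≈ 13.4 rad/s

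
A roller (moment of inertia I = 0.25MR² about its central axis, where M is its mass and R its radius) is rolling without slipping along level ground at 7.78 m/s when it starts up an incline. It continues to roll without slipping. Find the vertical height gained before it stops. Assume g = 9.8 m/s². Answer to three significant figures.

For this body I = 0.25MR², i.e. k = I/(MR²) = 0.25.
Rolling without slipping gives ω = v/R, so the total kinetic energy is ½Mv² + ½Iω² = ½(1+k)Mv² = (5/8)Mv².
At the top the kinetic energy is zero, so (5/8)Mv₀² = Mgh.
Thus h = (1+k)v₀²/(2g) = 1.25 × 7.78² / (2 × 9.8) ≈ 3.86 m.

h ≈ 3.86 m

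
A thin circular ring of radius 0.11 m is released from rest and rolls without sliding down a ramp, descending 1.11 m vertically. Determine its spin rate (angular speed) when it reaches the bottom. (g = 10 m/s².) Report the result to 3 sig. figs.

The moment of inertia is MR², giving k ≡ I/(MR²) = 1.
Rolling without slipping gives ω = v/R, so the total kinetic energy is ½Mv² + ½Iω² = ½(1+k)Mv² = Mv².
Energy conservation Mgh = ½(1+k)Mv² gives v = √(2gh/(1+k)) = √(2 × 10 × 1.11 / 2) = 3.332 m/s.
The angular speed follows from ω = v/R = 3.332/0.11 ≈ 30.3 rad/s.

ω ≈ 30.3 rad/s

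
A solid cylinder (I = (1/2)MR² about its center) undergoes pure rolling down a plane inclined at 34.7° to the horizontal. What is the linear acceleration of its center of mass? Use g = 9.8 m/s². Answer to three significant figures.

a ≈ 3.72 m/s²

For this body I = (1/2)MR², i.e. k = I/(MR²) = 0.5.
Newton's second law down the slope: Mg sinθ − f = Ma. The torque equation fR = Iα (with α = a/R) gives f = kMa.
Eliminating f: Mg sinθ = (1+k)Ma, so a = g sinθ/(1+k) = 9.8 × sin34.7° / 1.5 ≈ 3.72 m/s².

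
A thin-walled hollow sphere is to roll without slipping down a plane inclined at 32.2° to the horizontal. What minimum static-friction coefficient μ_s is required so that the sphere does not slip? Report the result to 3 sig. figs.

μ_min ≈ 0.252

With I = (2/3)MR², the ratio k = I/(MR²) is 2/3.
Newton's second law down the slope: Mg sinθ − f = Ma. The torque equation fR = Iα (with α = a/R) gives f = kMa.
These give a = g sinθ/(1+k) and the required friction f = kMg sinθ/(1+k).
With N = Mg cosθ, the no-slip condition f ≤ μN gives μ_min = f/N = k tanθ/(1+k).
μ_min = (2/3) × tan32.2° / 1.667 ≈ 0.252.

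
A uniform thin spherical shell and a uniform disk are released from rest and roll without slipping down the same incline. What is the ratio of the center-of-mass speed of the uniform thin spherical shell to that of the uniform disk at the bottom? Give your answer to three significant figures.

v_ratio ≈ 0.949

Each satisfies Mgh = ½(1+k)Mv² with k = I/(MR²), so v ∝ 1/√(1+k).
For the uniform thin spherical shell k = 2/3; for the uniform disk k = 0.5.
v₁/v₂ = √((1+k₂)/(1+k₁)) = √(1.5/1.667) ≈ 0.949.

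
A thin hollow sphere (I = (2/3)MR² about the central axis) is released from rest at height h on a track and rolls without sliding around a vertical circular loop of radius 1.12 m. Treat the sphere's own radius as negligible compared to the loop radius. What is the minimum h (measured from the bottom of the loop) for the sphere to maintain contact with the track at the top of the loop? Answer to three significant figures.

h_min ≈ 3.17 m

With I = (2/3)MR², the ratio k = I/(MR²) is 2/3.
At the top of the loop, the minimum-contact condition is Mg = Mv_top²/r, so v_top² = gr.
With ω = v/R, the kinetic energy at speed v is ½(1+k)Mv² = (5/6)Mv².
Energy conservation from release (height h) to the top (height 2r): Mgh = Mg(2r) + (5/6)M·gr.
Thus h_min = 2r + (1+k)r/2 = r(2 + 1.667/2) = 1.12 × 2.833 ≈ 3.17 m.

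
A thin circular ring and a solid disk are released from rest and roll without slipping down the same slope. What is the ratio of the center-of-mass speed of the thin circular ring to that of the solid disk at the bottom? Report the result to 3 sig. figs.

Each satisfies Mgh = ½(1+k)Mv² with k = I/(MR²), so v ∝ 1/√(1+k).
For the thin circular ring k = 1; for the solid disk k = 0.5.
v₁/v₂ = √((1+k₂)/(1+k₁)) = √(1.5/2) ≈ 0.866.

v_ratio ≈ 0.866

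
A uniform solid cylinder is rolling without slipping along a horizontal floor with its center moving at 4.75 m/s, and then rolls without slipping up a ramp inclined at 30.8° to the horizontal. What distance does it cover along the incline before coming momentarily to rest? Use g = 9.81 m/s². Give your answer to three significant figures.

Here I = (1/2)MR², so the shape factor k = I/(MR²) = 0.5.
Pure rolling means v = ωR; then KE = ½Mv² + ½I(v/R)² = ½(1+k)Mv² = (3/4)Mv².
Setting this equal to Mgh gives the vertical rise h = (1+k)v₀²/(2g) = 1.5×4.75²/(2×9.81) = 1.725 m.
The distance along the slope is d = h/sinθ = 1.725/sin30.8° ≈ 3.37 m.

d ≈ 3.37 m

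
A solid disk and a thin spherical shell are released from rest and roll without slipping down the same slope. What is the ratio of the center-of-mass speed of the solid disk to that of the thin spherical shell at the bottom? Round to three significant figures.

Each satisfies Mgh = ½(1+k)Mv² with k = I/(MR²), so v ∝ 1/√(1+k).
For the solid disk k = 0.5; for the thin spherical shell k = 2/3.
v₁/v₂ = √((1+k₂)/(1+k₁)) = √(1.667/1.5) ≈ 1.05.

v_ratio ≈ 1.05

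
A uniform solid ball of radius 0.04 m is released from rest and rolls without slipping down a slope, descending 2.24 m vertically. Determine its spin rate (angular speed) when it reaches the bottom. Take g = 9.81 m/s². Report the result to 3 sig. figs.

With I = (2/5)MR², the ratio k = I/(MR²) is 0.4.
Pure rolling means v = ωR; then KE = ½Mv² + ½I(v/R)² = ½(1+k)Mv² = (7/10)Mv².
Energy conservation Mgh = ½(1+k)Mv² gives v = √(2gh/(1+k)) = √(2 × 9.81 × 2.24 / 1.4) = 5.603 m/s.
Then ω = v/R = 5.603 / 0.04 ≈ 140 rad/s.

ω ≈ 140 rad/s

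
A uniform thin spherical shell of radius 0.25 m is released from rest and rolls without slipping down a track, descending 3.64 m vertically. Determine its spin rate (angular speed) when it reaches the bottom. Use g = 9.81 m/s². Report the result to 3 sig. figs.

ω ≈ 26.2 rad/s

The moment of inertia is (2/3)MR², giving k ≡ I/(MR²) = 2/3.
Since it rolls without slipping, ω = v/R and KE = ½Mv² + ½Iω² = ½(1+k)Mv² = (5/6)Mv².
Energy conservation Mgh = ½(1+k)Mv² gives v = √(2gh/(1+k)) = √(2 × 9.81 × 3.64 / 1.667) = 6.546 m/s.
The angular speed follows from ω = v/R = 6.546/0.25 ≈ 26.2 rad/s.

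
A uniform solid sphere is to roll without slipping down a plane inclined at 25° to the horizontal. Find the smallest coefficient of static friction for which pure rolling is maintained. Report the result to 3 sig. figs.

The moment of inertia is (2/5)MR², giving k ≡ I/(MR²) = 0.4.
Newton's second law down the slope: Mg sinθ − f = Ma. The torque equation fR = Iα (with α = a/R) gives f = kMa.
These give a = g sinθ/(1+k) and the required friction f = kMg sinθ/(1+k).
With N = Mg cosθ, the no-slip condition f ≤ μN gives μ_min = f/N = k tanθ/(1+k).
μ_min = 0.4 × tan25° / 1.4 ≈ 0.133.

μ_min ≈ 0.133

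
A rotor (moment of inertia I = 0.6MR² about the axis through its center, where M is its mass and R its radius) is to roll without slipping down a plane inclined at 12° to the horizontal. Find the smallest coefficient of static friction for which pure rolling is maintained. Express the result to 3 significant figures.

With I = 0.6MR², the ratio k = I/(MR²) is 0.6.
Along the incline Mg sinθ − f = Ma, and torque about the center fR = Iα = kMR²(a/R) gives f = kMa.
These give a = g sinθ/(1+k) and the required friction f = kMg sinθ/(1+k).
With N = Mg cosθ, the no-slip condition f ≤ μN gives μ_min = f/N = k tanθ/(1+k).
μ_min = 0.6 × tan12° / 1.6 ≈ 0.0797.

μ_min ≈ 0.0797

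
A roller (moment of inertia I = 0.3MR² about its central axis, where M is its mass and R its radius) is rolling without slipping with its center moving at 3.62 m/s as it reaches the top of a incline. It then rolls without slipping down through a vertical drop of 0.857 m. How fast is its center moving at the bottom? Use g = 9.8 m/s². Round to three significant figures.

With I = 0.3MR², the ratio k = I/(MR²) is 0.3.
Pure rolling means v = ωR; then KE = ½Mv² + ½I(v/R)² = ½(1+k)Mv² = (13/20)Mv².
Conserving energy between top and bottom: (13/20)Mv² = (13/20)Mv₀² + Mgh, hence v² = v₀² + 2gh/(1+k).
v = √(3.62² + 2×9.8×0.857/1.3) = √26.03 ≈ 5.10 m/s.

v ≈ 5.10 m/s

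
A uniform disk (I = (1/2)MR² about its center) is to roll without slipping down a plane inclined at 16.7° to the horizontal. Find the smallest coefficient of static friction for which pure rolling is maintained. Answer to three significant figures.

μ_min ≈ 0.100

The moment of inertia is (1/2)MR², giving k ≡ I/(MR²) = 0.5.
Newton's second law down the slope: Mg sinθ − f = Ma. The torque equation fR = Iα (with α = a/R) gives f = kMa.
These give a = g sinθ/(1+k) and the required friction f = kMg sinθ/(1+k).
With N = Mg cosθ, the no-slip condition f ≤ μN gives μ_min = f/N = k tanθ/(1+k).
μ_min = 0.5 × tan16.7° / 1.5 ≈ 0.100.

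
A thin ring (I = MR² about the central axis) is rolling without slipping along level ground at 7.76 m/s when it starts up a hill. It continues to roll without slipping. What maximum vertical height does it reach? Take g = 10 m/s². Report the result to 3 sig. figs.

h ≈ 6.02 m

Here I = MR², so the shape factor k = I/(MR²) = 1.
Pure rolling means v = ωR; then KE = ½Mv² + ½I(v/R)² = ½(1+k)Mv² = Mv².
At the top the kinetic energy is zero, so Mv₀² = Mgh.
Thus h = (1+k)v₀²/(2g) = 2 × 7.76² / (2 × 10) ≈ 6.02 m.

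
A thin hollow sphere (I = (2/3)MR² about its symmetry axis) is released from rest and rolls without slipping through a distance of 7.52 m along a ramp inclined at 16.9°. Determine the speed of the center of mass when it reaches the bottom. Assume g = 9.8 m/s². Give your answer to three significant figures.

v ≈ 5.07 m/s

The moment of inertia is (2/3)MR², giving k ≡ I/(MR²) = 2/3.
Since it rolls without slipping, ω = v/R and KE = ½Mv² + ½Iω² = ½(1+k)Mv² = (5/6)Mv².
The vertical drop is h = L sinθ = 7.52 × sin16.9° = 2.186 m.
Energy conservation: Mgh = (5/6)Mv², so v = √(2gh/(1+k)) = √(2 × 9.8 × 2.186 / 1.667) ≈ 5.07 m/s.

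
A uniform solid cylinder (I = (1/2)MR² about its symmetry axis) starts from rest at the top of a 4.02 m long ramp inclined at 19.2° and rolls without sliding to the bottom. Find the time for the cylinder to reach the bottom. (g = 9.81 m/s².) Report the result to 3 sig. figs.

t ≈ 1.93 s

The moment of inertia is (1/2)MR², giving k ≡ I/(MR²) = 0.5.
Newton's second law down the slope: Mg sinθ − f = Ma. The torque equation fR = Iα (with α = a/R) gives f = kMa.
Hence a = g sinθ/(1+k) = 9.81×sin19.2°/1.5 = 2.151 m/s².
With constant a from rest, t = √(2L/a) = √(2·4.02/2.151) ≈ 1.93 s.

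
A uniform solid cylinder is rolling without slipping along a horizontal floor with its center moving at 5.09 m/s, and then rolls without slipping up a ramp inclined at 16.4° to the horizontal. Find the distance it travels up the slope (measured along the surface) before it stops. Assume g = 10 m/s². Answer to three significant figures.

d ≈ 6.88 m

For this body I = (1/2)MR², i.e. k = I/(MR²) = 0.5.
Rolling without slipping gives ω = v/R, so the total kinetic energy is ½Mv² + ½Iω² = ½(1+k)Mv² = (3/4)Mv².
Setting this equal to Mgh gives the vertical rise h = (1+k)v₀²/(2g) = 1.5×5.09²/(2×10) = 1.943 m.
The distance along the slope is d = h/sinθ = 1.943/sin16.4° ≈ 6.88 m.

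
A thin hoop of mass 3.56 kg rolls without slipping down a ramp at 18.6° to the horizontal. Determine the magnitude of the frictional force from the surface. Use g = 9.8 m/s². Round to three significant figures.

f ≈ 5.56 N

The moment of inertia is MR², giving k ≡ I/(MR²) = 1.
Along the incline Mg sinθ − f = Ma, and torque about the center fR = Iα = kMR²(a/R) gives f = kMa.
Combining, a = g sinθ/(1+k) and f = kMa = kMg sinθ/(1+k).
f = 1 × 3.56 × 9.8 × sin18.6° / 2 ≈ 5.56 N.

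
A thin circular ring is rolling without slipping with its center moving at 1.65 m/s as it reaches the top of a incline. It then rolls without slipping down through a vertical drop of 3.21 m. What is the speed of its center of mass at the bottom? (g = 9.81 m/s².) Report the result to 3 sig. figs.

v ≈ 5.85 m/s

For this body I = MR², i.e. k = I/(MR²) = 1.
Pure rolling means v = ωR; then KE = ½Mv² + ½I(v/R)² = ½(1+k)Mv² = Mv².
Conserving energy between top and bottom: Mv² = Mv₀² + Mgh, hence v² = v₀² + 2gh/(1+k).
v = √(1.65² + 2×9.81×3.21/2) = √34.21 ≈ 5.85 m/s.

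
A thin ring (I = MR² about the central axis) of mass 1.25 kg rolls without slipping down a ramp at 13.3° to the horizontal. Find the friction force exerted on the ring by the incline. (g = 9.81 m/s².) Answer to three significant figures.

f ≈ 1.41 N

Here I = MR², so the shape factor k = I/(MR²) = 1.
Newton's second law down the slope: Mg sinθ − f = Ma. The torque equation fR = Iα (with α = a/R) gives f = kMa.
Combining, a = g sinθ/(1+k) and f = kMa = kMg sinθ/(1+k).
f = 1 × 1.25 × 9.81 × sin13.3° / 2 ≈ 1.41 N.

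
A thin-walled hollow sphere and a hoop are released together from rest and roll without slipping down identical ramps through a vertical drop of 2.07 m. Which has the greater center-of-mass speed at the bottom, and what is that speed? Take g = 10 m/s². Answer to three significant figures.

For rolling without slipping, Mgh = ½(1+k)Mv² where k = I/(MR²), so v = √(2gh/(1+k)).
Thin-walled hollow sphere: k = 2/3, giving v = √(2×10×2.07/1.667) = 4.984 m/s.
Hoop: k = 1, giving v = √(2×10×2.07/2) = 4.55 m/s.
The smaller k wins: the thin-walled hollow sphere, at ≈ 4.98 m/s.

the thin-walled hollow sphere, at v ≈ 4.98 m/s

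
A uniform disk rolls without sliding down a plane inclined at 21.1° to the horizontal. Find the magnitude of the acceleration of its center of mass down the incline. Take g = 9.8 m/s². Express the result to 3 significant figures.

a ≈ 2.35 m/s²

With I = (1/2)MR², the ratio k = I/(MR²) is 0.5.
Newton's second law down the slope: Mg sinθ − f = Ma. The torque equation fR = Iα (with α = a/R) gives f = kMa.
Eliminating f: Mg sinθ = (1+k)Ma, so a = g sinθ/(1+k) = 9.8 × sin21.1° / 1.5 ≈ 2.35 m/s².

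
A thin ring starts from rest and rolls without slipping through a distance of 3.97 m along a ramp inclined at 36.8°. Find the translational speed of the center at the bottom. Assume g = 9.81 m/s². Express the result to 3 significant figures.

v ≈ 4.83 m/s

For this body I = MR², i.e. k = I/(MR²) = 1.
Pure rolling means v = ωR; then KE = ½Mv² + ½I(v/R)² = ½(1+k)Mv² = Mv².
The vertical drop is h = L sinθ = 3.97 × sin36.8° = 2.378 m.
Energy conservation: Mgh = Mv², so v = √(2gh/(1+k)) = √(2 × 9.81 × 2.378 / 2) ≈ 4.83 m/s.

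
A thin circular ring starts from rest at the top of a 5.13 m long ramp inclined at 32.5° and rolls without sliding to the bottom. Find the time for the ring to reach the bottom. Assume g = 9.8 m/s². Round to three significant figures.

Here I = MR², so the shape factor k = I/(MR²) = 1.
Newton's second law down the slope: Mg sinθ − f = Ma. The torque equation fR = Iα (with α = a/R) gives f = kMa.
Hence a = g sinθ/(1+k) = 9.8×sin32.5°/2 = 2.633 m/s².
Starting from rest, L = ½at², so t = √(2L/a) = √(2×5.13/2.633) ≈ 1.97 s.

t ≈ 1.97 s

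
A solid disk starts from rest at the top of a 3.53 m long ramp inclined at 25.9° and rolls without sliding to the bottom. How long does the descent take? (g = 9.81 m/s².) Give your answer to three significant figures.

t ≈ 1.57 s

For this body I = (1/2)MR², i.e. k = I/(MR²) = 0.5.
Newton's second law down the slope: Mg sinθ − f = Ma. The torque equation fR = Iα (with α = a/R) gives f = kMa.
Hence a = g sinθ/(1+k) = 9.81×sin25.9°/1.5 = 2.857 m/s².
Starting from rest, L = ½at², so t = √(2L/a) = √(2×3.53/2.857) ≈ 1.57 s.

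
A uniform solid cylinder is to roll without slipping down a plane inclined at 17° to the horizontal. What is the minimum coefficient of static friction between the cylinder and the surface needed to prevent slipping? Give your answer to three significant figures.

The moment of inertia is (1/2)MR², giving k ≡ I/(MR²) = 0.5.
Translational: Mg sinθ − f = Ma. Rotational about the CM: fR = Iα = kMRa, so f = kMa.
These give a = g sinθ/(1+k) and the required friction f = kMg sinθ/(1+k).
With N = Mg cosθ, the no-slip condition f ≤ μN gives μ_min = f/N = k tanθ/(1+k).
μ_min = 0.5 × tan17° / 1.5 ≈ 0.102.

μ_min ≈ 0.102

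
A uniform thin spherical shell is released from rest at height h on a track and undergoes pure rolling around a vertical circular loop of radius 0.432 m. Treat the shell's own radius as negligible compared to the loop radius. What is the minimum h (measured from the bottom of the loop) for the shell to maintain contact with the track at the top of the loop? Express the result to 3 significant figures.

With I = (2/3)MR², the ratio k = I/(MR²) is 2/3.
At the top of the loop, the minimum-contact condition is Mg = Mv_top²/r, so v_top² = gr.
With ω = v/R, the kinetic energy at speed v is ½(1+k)Mv² = (5/6)Mv².
Energy conservation from release (height h) to the top (height 2r): Mgh = Mg(2r) + (5/6)M·gr.
Thus h_min = 2r + (1+k)r/2 = r(2 + 1.667/2) = 0.432 × 2.833 ≈ 1.22 m.

h_min ≈ 1.22 m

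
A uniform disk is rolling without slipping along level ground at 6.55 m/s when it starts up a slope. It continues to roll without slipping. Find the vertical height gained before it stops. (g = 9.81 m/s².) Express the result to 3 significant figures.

h ≈ 3.28 m

For this body I = (1/2)MR², i.e. k = I/(MR²) = 0.5.
Since it rolls without slipping, ω = v/R and KE = ½Mv² + ½Iω² = ½(1+k)Mv² = (3/4)Mv².
At the top the kinetic energy is zero, so (3/4)Mv₀² = Mgh.
Thus h = (1+k)v₀²/(2g) = 1.5 × 6.55² / (2 × 9.81) ≈ 3.28 m.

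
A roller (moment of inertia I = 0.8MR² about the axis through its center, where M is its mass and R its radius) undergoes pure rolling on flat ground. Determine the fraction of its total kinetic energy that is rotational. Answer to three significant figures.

For this body I = 0.8MR², i.e. k = I/(MR²) = 0.8.
With ω = v/R, KE_trans = ½Mv² and KE_rot = ½Iω² = ½kMv², so KE_total = ½(1+k)Mv².
The rotational fraction is therefore k/(1+k) = 0.8/1.8 ≈ 0.444.

fraction ≈ 0.444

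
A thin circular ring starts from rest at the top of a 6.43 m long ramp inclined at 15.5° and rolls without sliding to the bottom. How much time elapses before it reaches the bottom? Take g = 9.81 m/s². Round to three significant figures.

With I = MR², the ratio k = I/(MR²) is 1.
Newton's second law down the slope: Mg sinθ − f = Ma. The torque equation fR = Iα (with α = a/R) gives f = kMa.
Hence a = g sinθ/(1+k) = 9.81×sin15.5°/2 = 1.311 m/s².
Starting from rest, L = ½at², so t = √(2L/a) = √(2×6.43/1.311) ≈ 3.13 s.

t ≈ 3.13 s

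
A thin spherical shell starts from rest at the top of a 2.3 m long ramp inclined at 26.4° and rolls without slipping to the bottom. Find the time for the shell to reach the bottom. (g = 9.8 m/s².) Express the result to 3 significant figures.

With I = (2/3)MR², the ratio k = I/(MR²) is 2/3.
Translational: Mg sinθ − f = Ma. Rotational about the CM: fR = Iα = kMRa, so f = kMa.
Hence a = g sinθ/(1+k) = 9.8×sin26.4°/1.667 = 2.614 m/s².
With constant a from rest, t = √(2L/a) = √(2·2.3/2.614) ≈ 1.33 s.

t ≈ 1.33 s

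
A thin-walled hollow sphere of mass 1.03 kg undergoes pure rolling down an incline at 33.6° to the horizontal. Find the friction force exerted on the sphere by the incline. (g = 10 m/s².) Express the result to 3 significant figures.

f ≈ 2.28 N

The moment of inertia is (2/3)MR², giving k ≡ I/(MR²) = 2/3.
Along the incline Mg sinθ − f = Ma, and torque about the center fR = Iα = kMR²(a/R) gives f = kMa.
Combining, a = g sinθ/(1+k) and f = kMa = kMg sinθ/(1+k).
f = (2/3) × 1.03 × 10 × sin33.6° / 1.667 ≈ 2.28 N.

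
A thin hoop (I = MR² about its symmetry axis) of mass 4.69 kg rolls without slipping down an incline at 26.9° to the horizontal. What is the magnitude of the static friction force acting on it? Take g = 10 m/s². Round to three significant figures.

The moment of inertia is MR², giving k ≡ I/(MR²) = 1.
Along the incline Mg sinθ − f = Ma, and torque about the center fR = Iα = kMR²(a/R) gives f = kMa.
Combining, a = g sinθ/(1+k) and f = kMa = kMg sinθ/(1+k).
f = 1 × 4.69 × 10 × sin26.9° / 2 ≈ 10.6 N.

f ≈ 10.6 N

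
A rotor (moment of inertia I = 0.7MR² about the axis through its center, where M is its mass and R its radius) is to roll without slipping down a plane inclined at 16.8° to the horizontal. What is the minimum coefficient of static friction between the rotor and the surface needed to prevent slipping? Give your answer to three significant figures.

For this body I = 0.7MR², i.e. k = I/(MR²) = 0.7.
Translational: Mg sinθ − f = Ma. Rotational about the CM: fR = Iα = kMRa, so f = kMa.
These give a = g sinθ/(1+k) and the required friction f = kMg sinθ/(1+k).
With N = Mg cosθ, the no-slip condition f ≤ μN gives μ_min = f/N = k tanθ/(1+k).
μ_min = 0.7 × tan16.8° / 1.7 ≈ 0.124.

μ_min ≈ 0.124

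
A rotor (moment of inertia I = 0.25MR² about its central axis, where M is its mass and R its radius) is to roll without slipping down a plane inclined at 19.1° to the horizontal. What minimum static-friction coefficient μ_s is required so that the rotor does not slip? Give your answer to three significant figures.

For this body I = 0.25MR², i.e. k = I/(MR²) = 0.25.
Along the incline Mg sinθ − f = Ma, and torque about the center fR = Iα = kMR²(a/R) gives f = kMa.
These give a = g sinθ/(1+k) and the required friction f = kMg sinθ/(1+k).
With N = Mg cosθ, the no-slip condition f ≤ μN gives μ_min = f/N = k tanθ/(1+k).
μ_min = 0.25 × tan19.1° / 1.25 ≈ 0.0693.

μ_min ≈ 0.0693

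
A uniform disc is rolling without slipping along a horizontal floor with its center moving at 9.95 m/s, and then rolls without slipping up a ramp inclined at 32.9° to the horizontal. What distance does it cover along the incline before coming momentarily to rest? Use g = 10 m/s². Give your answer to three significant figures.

d ≈ 13.7 m

With I = (1/2)MR², the ratio k = I/(MR²) is 0.5.
The rolling condition ω = v/R makes the rotational term ½I(v/R)² = ½kMv², so KE_total = ½(1+k)Mv² = (3/4)Mv².
Setting this equal to Mgh gives the vertical rise h = (1+k)v₀²/(2g) = 1.5×9.95²/(2×10) = 7.425 m.
Along the incline, d = h/sinθ = 7.425/sin32.9° ≈ 13.7 m.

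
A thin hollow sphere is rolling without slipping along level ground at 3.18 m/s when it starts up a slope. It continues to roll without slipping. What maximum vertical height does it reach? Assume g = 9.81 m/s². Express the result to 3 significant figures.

h ≈ 0.859 m

For this body I = (2/3)MR², i.e. k = I/(MR²) = 2/3.
Since it rolls without slipping, ω = v/R and KE = ½Mv² + ½Iω² = ½(1+k)Mv² = (5/6)Mv².
At the top the kinetic energy is zero, so (5/6)Mv₀² = Mgh.
Thus h = (1+k)v₀²/(2g) = 1.667 × 3.18² / (2 × 9.81) ≈ 0.859 m.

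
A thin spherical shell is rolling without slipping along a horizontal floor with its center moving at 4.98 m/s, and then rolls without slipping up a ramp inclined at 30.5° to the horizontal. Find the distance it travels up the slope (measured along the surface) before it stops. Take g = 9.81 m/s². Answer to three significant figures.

d ≈ 4.15 m

The moment of inertia is (2/3)MR², giving k ≡ I/(MR²) = 2/3.
Rolling without slipping gives ω = v/R, so the total kinetic energy is ½Mv² + ½Iω² = ½(1+k)Mv² = (5/6)Mv².
Setting this equal to Mgh gives the vertical rise h = (1+k)v₀²/(2g) = 1.667×4.98²/(2×9.81) = 2.107 m.
Along the incline, d = h/sinθ = 2.107/sin30.5° ≈ 4.15 m.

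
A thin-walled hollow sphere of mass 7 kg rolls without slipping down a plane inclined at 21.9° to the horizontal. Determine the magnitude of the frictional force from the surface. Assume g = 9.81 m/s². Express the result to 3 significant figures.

With I = (2/3)MR², the ratio k = I/(MR²) is 2/3.
Along the incline Mg sinθ − f = Ma, and torque about the center fR = Iα = kMR²(a/R) gives f = kMa.
Combining, a = g sinθ/(1+k) and f = kMa = kMg sinθ/(1+k).
f = (2/3) × 7 × 9.81 × sin21.9° / 1.667 ≈ 10.2 N.

f ≈ 10.2 N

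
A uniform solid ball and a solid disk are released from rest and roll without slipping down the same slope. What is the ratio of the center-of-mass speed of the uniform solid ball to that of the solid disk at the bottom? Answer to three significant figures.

v_ratio ≈ 1.04

Each satisfies Mgh = ½(1+k)Mv² with k = I/(MR²), so v ∝ 1/√(1+k).
For the uniform solid ball k = 0.4; for the solid disk k = 0.5.
v₁/v₂ = √((1+k₂)/(1+k₁)) = √(1.5/1.4) ≈ 1.04.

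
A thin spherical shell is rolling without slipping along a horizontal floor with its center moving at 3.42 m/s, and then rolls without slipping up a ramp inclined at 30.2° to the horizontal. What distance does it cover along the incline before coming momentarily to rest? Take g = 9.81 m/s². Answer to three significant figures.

With I = (2/3)MR², the ratio k = I/(MR²) is 2/3.
Rolling without slipping gives ω = v/R, so the total kinetic energy is ½Mv² + ½Iω² = ½(1+k)Mv² = (5/6)Mv².
Setting this equal to Mgh gives the vertical rise h = (1+k)v₀²/(2g) = 1.667×3.42²/(2×9.81) = 0.9936 m.
The distance along the slope is d = h/sinθ = 0.9936/sin30.2° ≈ 1.98 m.

d ≈ 1.98 m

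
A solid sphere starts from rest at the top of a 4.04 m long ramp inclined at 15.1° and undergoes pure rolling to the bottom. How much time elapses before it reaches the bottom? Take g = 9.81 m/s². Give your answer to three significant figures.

Here I = (2/5)MR², so the shape factor k = I/(MR²) = 0.4.
Along the incline Mg sinθ − f = Ma, and torque about the center fR = Iα = kMR²(a/R) gives f = kMa.
Hence a = g sinθ/(1+k) = 9.81×sin15.1°/1.4 = 1.825 m/s².
Starting from rest, L = ½at², so t = √(2L/a) = √(2×4.04/1.825) ≈ 2.10 s.

t ≈ 2.10 s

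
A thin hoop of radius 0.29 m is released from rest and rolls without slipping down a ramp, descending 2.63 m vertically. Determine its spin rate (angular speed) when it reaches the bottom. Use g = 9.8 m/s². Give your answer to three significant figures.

Here I = MR², so the shape factor k = I/(MR²) = 1.
Pure rolling means v = ωR; then KE = ½Mv² + ½I(v/R)² = ½(1+k)Mv² = Mv².
Energy conservation Mgh = ½(1+k)Mv² gives v = √(2gh/(1+k)) = √(2 × 9.8 × 2.63 / 2) = 5.077 m/s.
The angular speed follows from ω = v/R = 5.077/0.29 ≈ 17.5 rad/s.

ω ≈ 17.5 rad/s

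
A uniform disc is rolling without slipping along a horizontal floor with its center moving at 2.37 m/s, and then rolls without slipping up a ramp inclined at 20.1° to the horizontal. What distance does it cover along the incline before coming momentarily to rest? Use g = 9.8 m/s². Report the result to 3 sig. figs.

Here I = (1/2)MR², so the shape factor k = I/(MR²) = 0.5.
Rolling without slipping gives ω = v/R, so the total kinetic energy is ½Mv² + ½Iω² = ½(1+k)Mv² = (3/4)Mv².
Setting this equal to Mgh gives the vertical rise h = (1+k)v₀²/(2g) = 1.5×2.37²/(2×9.8) = 0.4299 m.
Along the incline, d = h/sinθ = 0.4299/sin20.1° ≈ 1.25 m.

d ≈ 1.25 m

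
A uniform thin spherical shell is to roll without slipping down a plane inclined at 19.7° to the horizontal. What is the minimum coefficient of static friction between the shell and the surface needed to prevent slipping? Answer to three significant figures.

The moment of inertia is (2/3)MR², giving k ≡ I/(MR²) = 2/3.
Newton's second law down the slope: Mg sinθ − f = Ma. The torque equation fR = Iα (with α = a/R) gives f = kMa.
These give a = g sinθ/(1+k) and the required friction f = kMg sinθ/(1+k).
The normal force is N = Mg cosθ, so μ_min = f/N = k tanθ/(1+k).
μ_min = (2/3) × tan19.7° / 1.667 ≈ 0.143.

μ_min ≈ 0.143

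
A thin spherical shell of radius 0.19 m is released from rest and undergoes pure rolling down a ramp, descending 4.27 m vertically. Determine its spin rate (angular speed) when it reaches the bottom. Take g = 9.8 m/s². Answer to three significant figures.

ω ≈ 37.3 rad/s

For this body I = (2/3)MR², i.e. k = I/(MR²) = 2/3.
Pure rolling means v = ωR; then KE = ½Mv² + ½I(v/R)² = ½(1+k)Mv² = (5/6)Mv².
Energy conservation Mgh = ½(1+k)Mv² gives v = √(2gh/(1+k)) = √(2 × 9.8 × 4.27 / 1.667) = 7.086 m/s.
The angular speed follows from ω = v/R = 7.086/0.19 ≈ 37.3 rad/s.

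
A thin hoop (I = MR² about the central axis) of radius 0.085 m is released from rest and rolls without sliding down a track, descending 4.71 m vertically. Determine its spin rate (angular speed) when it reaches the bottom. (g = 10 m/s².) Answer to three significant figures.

The moment of inertia is MR², giving k ≡ I/(MR²) = 1.
The rolling condition ω = v/R makes the rotational term ½I(v/R)² = ½kMv², so KE_total = ½(1+k)Mv² = Mv².
Energy conservation Mgh = ½(1+k)Mv² gives v = √(2gh/(1+k)) = √(2 × 10 × 4.71 / 2) = 6.863 m/s.
The angular speed follows from ω = v/R = 6.863/0.085 ≈ 80.7 rad/s.

ω ≈ 80.7 rad/s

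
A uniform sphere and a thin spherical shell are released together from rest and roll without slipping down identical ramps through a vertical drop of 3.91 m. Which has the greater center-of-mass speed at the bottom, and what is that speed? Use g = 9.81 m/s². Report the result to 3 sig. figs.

For rolling without slipping, Mgh = ½(1+k)Mv² where k = I/(MR²), so v = √(2gh/(1+k)).
Uniform sphere: k = 0.4, giving v = √(2×9.81×3.91/1.4) = 7.402 m/s.
Thin spherical shell: k = 2/3, giving v = √(2×9.81×3.91/1.667) = 6.784 m/s.
The smaller k wins: the uniform sphere, at ≈ 7.40 m/s.

the uniform sphere, at v ≈ 7.40 m/s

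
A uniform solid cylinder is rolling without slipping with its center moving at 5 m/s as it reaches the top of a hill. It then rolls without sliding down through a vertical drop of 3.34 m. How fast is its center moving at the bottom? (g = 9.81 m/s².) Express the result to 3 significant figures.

v ≈ 8.29 m/s

With I = (1/2)MR², the ratio k = I/(MR²) is 0.5.
Pure rolling means v = ωR; then KE = ½Mv² + ½I(v/R)² = ½(1+k)Mv² = (3/4)Mv².
Conserving energy between top and bottom: (3/4)Mv² = (3/4)Mv₀² + Mgh, hence v² = v₀² + 2gh/(1+k).
v = √(5² + 2×9.81×3.34/1.5) = √68.69 ≈ 8.29 m/s.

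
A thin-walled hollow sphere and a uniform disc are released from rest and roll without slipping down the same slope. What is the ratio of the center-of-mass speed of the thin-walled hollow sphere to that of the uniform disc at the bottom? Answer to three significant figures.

Each satisfies Mgh = ½(1+k)Mv² with k = I/(MR²), so v ∝ 1/√(1+k).
For the thin-walled hollow sphere k = 2/3; for the uniform disc k = 0.5.
v₁/v₂ = √((1+k₂)/(1+k₁)) = √(1.5/1.667) ≈ 0.949.

v_ratio ≈ 0.949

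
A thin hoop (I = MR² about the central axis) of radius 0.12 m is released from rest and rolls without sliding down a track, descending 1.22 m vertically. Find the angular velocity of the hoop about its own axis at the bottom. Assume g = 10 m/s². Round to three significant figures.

ω ≈ 29.1 rad/s

Here I = MR², so the shape factor k = I/(MR²) = 1.
The rolling condition ω = v/R makes the rotational term ½I(v/R)² = ½kMv², so KE_total = ½(1+k)Mv² = Mv².
Energy conservation Mgh = ½(1+k)Mv² gives v = √(2gh/(1+k)) = √(2 × 10 × 1.22 / 2) = 3.493 m/s.
Then ω = v/R = 3.493 / 0.12 ≈ 29.1 rad/s.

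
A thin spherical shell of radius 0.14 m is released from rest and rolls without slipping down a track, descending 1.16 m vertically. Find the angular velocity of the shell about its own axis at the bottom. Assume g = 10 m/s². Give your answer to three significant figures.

ω ≈ 26.6 rad/s

Here I = (2/3)MR², so the shape factor k = I/(MR²) = 2/3.
Rolling without slipping gives ω = v/R, so the total kinetic energy is ½Mv² + ½Iω² = ½(1+k)Mv² = (5/6)Mv².
Energy conservation Mgh = ½(1+k)Mv² gives v = √(2gh/(1+k)) = √(2 × 10 × 1.16 / 1.667) = 3.731 m/s.
The angular speed follows from ω = v/R = 3.731/0.14 ≈ 26.6 rad/s.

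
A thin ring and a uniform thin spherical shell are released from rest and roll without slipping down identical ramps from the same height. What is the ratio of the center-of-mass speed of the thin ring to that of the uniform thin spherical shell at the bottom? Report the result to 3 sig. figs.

v_ratio ≈ 0.913

Each satisfies Mgh = ½(1+k)Mv² with k = I/(MR²), so v ∝ 1/√(1+k).
For the thin ring k = 1; for the uniform thin spherical shell k = 2/3.
v₁/v₂ = √((1+k₂)/(1+k₁)) = √(1.667/2) ≈ 0.913.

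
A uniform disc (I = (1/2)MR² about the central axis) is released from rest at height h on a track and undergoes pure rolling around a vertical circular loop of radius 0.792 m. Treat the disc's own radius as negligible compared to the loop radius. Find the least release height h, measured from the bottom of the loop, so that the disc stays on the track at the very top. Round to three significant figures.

With I = (1/2)MR², the ratio k = I/(MR²) is 0.5.
At the top, contact is just lost when gravity alone supplies the centripetal force: Mg = Mv_top²/r, i.e. v_top² = gr.
With ω = v/R, the kinetic energy at speed v is ½(1+k)Mv² = (3/4)Mv².
Energy conservation from release (height h) to the top (height 2r): Mgh = Mg(2r) + (3/4)M·gr.
Thus h_min = 2r + (1+k)r/2 = r(2 + 1.5/2) = 0.792 × 2.75 ≈ 2.18 m.

h_min ≈ 2.18 m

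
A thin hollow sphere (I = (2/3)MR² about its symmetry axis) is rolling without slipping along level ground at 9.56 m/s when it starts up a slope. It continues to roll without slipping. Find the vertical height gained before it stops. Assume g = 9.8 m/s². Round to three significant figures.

h ≈ 7.77 m

For this body I = (2/3)MR², i.e. k = I/(MR²) = 2/3.
Pure rolling means v = ωR; then KE = ½Mv² + ½I(v/R)² = ½(1+k)Mv² = (5/6)Mv².
At the top the kinetic energy is zero, so (5/6)Mv₀² = Mgh.
Thus h = (1+k)v₀²/(2g) = 1.667 × 9.56² / (2 × 9.8) ≈ 7.77 m.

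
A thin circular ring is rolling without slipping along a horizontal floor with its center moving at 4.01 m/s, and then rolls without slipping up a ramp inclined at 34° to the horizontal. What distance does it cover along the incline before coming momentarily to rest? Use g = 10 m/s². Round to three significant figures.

d ≈ 2.88 m

For this body I = MR², i.e. k = I/(MR²) = 1.
Pure rolling means v = ωR; then KE = ½Mv² + ½I(v/R)² = ½(1+k)Mv² = Mv².
Setting this equal to Mgh gives the vertical rise h = (1+k)v₀²/(2g) = 2×4.01²/(2×10) = 1.608 m.
The distance along the slope is d = h/sinθ = 1.608/sin34° ≈ 2.88 m.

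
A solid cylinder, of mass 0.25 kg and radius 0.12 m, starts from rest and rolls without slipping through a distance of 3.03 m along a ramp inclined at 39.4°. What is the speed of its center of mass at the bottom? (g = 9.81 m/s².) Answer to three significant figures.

v ≈ 5.02 m/s

For this body I = (1/2)MR², i.e. k = I/(MR²) = 0.5.
Pure rolling means v = ωR; then KE = ½Mv² + ½I(v/R)² = ½(1+k)Mv² = (3/4)Mv².
The vertical drop is h = L sinθ = 3.03 × sin39.4° = 1.923 m.
Setting Mgh = (3/4)Mv² gives v = √(2gh/(1+k)) = √(2·9.81·1.923/1.5) ≈ 5.02 m/s.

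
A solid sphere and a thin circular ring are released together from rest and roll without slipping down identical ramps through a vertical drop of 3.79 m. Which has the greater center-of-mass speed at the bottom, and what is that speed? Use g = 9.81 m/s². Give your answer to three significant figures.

For rolling without slipping, Mgh = ½(1+k)Mv² where k = I/(MR²), so v = √(2gh/(1+k)).
Solid sphere: k = 0.4, giving v = √(2×9.81×3.79/1.4) = 7.288 m/s.
Thin circular ring: k = 1, giving v = √(2×9.81×3.79/2) = 6.098 m/s.
The smaller k wins: the solid sphere, at ≈ 7.29 m/s.

the solid sphere, at v ≈ 7.29 m/s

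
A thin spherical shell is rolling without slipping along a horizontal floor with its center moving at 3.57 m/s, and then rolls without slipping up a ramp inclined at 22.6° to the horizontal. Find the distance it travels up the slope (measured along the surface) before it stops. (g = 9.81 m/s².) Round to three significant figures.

d ≈ 2.82 m

With I = (2/3)MR², the ratio k = I/(MR²) is 2/3.
The rolling condition ω = v/R makes the rotational term ½I(v/R)² = ½kMv², so KE_total = ½(1+k)Mv² = (5/6)Mv².
Setting this equal to Mgh gives the vertical rise h = (1+k)v₀²/(2g) = 1.667×3.57²/(2×9.81) = 1.083 m.
The distance along the slope is d = h/sinθ = 1.083/sin22.6° ≈ 2.82 m.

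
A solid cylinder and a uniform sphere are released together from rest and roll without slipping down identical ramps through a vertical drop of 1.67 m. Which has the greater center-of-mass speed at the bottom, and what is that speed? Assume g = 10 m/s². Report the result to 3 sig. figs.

For rolling without slipping, Mgh = ½(1+k)Mv² where k = I/(MR²), so v = √(2gh/(1+k)).
Solid cylinder: k = 0.5, giving v = √(2×10×1.67/1.5) = 4.719 m/s.
Uniform sphere: k = 0.4, giving v = √(2×10×1.67/1.4) = 4.884 m/s.
The smaller k wins: the uniform sphere, at ≈ 4.88 m/s.

the uniform sphere, at v ≈ 4.88 m/s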